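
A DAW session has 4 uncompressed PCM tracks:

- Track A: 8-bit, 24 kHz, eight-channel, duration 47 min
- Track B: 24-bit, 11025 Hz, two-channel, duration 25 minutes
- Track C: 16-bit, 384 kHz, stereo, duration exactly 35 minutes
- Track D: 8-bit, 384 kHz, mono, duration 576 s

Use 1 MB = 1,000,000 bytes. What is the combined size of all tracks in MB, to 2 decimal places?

4087.45 MB

Track A: 47 min = 2,820 s; 24,000 × 2,820 × 1 × 8 = 541,440,000 bytes.
Track B: 25 minutes = 1,500 s; 11,025 × 1,500 × 3 × 2 = 99,225,000 bytes.
Track C: exactly 35 minutes = 2,100 s; 384,000 × 2,100 × 2 × 2 = 3,225,600,000 bytes.
Track D: 384,000 × 576 × 1 × 1 = 221,184,000 bytes.
Total = 4,087,449,000 bytes = 4087.45 MB.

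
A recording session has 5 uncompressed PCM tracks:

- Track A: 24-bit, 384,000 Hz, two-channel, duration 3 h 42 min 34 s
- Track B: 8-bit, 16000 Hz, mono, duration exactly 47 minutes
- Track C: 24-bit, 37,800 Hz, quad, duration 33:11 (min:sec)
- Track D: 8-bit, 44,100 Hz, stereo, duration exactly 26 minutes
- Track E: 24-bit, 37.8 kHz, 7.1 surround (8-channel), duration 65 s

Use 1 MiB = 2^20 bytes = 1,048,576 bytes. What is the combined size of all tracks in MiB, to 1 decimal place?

30434.0 MiB

Track A: 3 h 42 min 34 s = 13,354 s; 384,000 × 13,354 × 3 × 2 = 30,767,616,000 bytes.
Track B: exactly 47 minutes = 2,820 s; 16,000 × 2,820 × 1 × 1 = 45,120,000 bytes.
Track C: 33:11 (min:sec) = 1,991 s; 37,800 × 1,991 × 3 × 4 = 903,117,600 bytes.
Track D: exactly 26 minutes = 1,560 s; 44,100 × 1,560 × 1 × 2 = 137,592,000 bytes.
Track E: 37,800 × 65 × 3 × 8 = 58,968,000 bytes.
Total = 31,912,413,600 bytes = 30434.0 MiB.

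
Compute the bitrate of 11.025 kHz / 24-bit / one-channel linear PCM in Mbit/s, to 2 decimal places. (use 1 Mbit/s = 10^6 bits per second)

0.26 Mbit/s

Bit rate = 11,025 × 24 × 1 = 264,600 bits/s.
= 0.26 Mbit/s.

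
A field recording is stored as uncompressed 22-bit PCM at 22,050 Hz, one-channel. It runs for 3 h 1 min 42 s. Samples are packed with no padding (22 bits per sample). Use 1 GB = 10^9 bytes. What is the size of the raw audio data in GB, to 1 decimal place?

Duration = 3 h 1 min 42 s = 10,902 s.
Bits = 22,050 × 10,902 × 22 × 1 = 5,288,560,200 bits = 661,070,025 bytes.
661,070,025 / 1,000,000,000 = 0.7 GB.

0.7 GB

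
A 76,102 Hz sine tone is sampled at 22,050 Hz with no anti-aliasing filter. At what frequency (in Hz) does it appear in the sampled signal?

Nyquist = 22,050/2 = 11,025 Hz; 76,102 Hz exceeds it.
Alias = |76,102 − 3×22,050| = |76,102 − 66,150| = 9,952 Hz.

9,952 Hz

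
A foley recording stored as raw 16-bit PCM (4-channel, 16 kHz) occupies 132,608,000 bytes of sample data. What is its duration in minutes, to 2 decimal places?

Byte rate = 16,000 × 2 × 4 = 128,000 bytes/s.
Duration = 132,608,000 / 128,000 = 1,036 s.
1,036 s / 60 = 17.27 minutes.

17.27 minutes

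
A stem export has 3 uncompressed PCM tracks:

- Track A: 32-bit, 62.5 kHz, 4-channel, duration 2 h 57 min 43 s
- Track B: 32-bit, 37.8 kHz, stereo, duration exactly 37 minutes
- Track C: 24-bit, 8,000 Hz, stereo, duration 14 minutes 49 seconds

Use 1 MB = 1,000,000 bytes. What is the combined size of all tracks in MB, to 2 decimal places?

11377.00 MB

Track A: 2 h 57 min 43 s = 10,663 s; 62,500 × 10,663 × 4 × 4 = 10,663,000,000 bytes.
Track B: exactly 37 minutes = 2,220 s; 37,800 × 2,220 × 4 × 2 = 671,328,000 bytes.
Track C: 14 minutes 49 seconds = 889 s; 8,000 × 889 × 3 × 2 = 42,672,000 bytes.
Total = 11,377,000,000 bytes = 11377.00 MB.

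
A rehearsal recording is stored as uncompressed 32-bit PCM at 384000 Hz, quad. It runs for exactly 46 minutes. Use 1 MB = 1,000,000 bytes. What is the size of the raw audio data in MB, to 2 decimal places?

Duration = exactly 46 minutes = 2,760 s.
Bytes = 384,000 samples/s × 2,760 s × 4 bytes/sample × 4 ch = 16,957,440,000 bytes.
16,957,440,000 / 1,000,000 = 16957.44 MB.

16957.44 MB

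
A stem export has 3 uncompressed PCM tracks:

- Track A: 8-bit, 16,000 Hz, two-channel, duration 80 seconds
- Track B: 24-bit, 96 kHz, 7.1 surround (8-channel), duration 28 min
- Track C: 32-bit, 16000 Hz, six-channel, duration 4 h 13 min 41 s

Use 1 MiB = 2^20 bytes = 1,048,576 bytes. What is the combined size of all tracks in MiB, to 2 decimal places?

Track A: 16,000 × 80 × 1 × 2 = 2,560,000 bytes.
Track B: 28 min = 1,680 s; 96,000 × 1,680 × 3 × 8 = 3,870,720,000 bytes.
Track C: 4 h 13 min 41 s = 15,221 s; 16,000 × 15,221 × 4 × 6 = 5,844,864,000 bytes.
Total = 9,718,144,000 bytes = 9267.94 MiB.

9267.94 MiB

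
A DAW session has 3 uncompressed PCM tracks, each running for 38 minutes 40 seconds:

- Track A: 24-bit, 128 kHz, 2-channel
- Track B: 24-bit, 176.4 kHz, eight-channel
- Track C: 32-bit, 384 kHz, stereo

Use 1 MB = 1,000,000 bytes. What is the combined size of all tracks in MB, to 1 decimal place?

38 minutes 40 seconds = 2,320 s.
Track A: 128,000 × 2,320 × 3 × 2 = 1,781,760,000 bytes.
Track B: 176,400 × 2,320 × 3 × 8 = 9,821,952,000 bytes.
Track C: 384,000 × 2,320 × 4 × 2 = 7,127,040,000 bytes.
Total = 18,730,752,000 bytes = 18730.8 MB.

18730.8 MB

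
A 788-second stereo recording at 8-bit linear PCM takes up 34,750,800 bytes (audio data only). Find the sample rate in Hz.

Bytes = sample_rate × seconds × bytes_per_sample × channels.
sample_rate = 34,750,800 / (788 × 1 × 2) = 34,750,800 / 1,576 = 22,050 Hz.

22,050 Hz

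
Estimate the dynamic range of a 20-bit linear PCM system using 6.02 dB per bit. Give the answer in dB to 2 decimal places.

120.40 dB

20 × 6.02 = 120.40 dB.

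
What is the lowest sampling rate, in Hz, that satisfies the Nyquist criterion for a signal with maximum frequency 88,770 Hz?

Minimum sample rate = 2 × 88,770 Hz = 177,540 Hz.

177,540 Hz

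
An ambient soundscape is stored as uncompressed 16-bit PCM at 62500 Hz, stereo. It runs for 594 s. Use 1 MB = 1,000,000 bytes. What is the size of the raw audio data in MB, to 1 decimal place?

148.5 MB

Bytes = 62,500 samples/s × 594 s × 2 bytes/sample × 2 ch = 148,500,000 bytes.
148,500,000 / 1,000,000 = 148.5 MB.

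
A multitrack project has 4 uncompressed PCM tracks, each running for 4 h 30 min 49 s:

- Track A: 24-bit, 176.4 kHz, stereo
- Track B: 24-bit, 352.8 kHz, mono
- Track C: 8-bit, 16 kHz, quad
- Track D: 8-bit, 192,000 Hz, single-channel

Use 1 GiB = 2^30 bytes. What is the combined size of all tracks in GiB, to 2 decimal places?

35.91 GiB

4 h 30 min 49 s = 16,249 s.
Track A: 176,400 × 16,249 × 3 × 2 = 17,197,941,600 bytes.
Track B: 352,800 × 16,249 × 3 × 1 = 17,197,941,600 bytes.
Track C: 16,000 × 16,249 × 1 × 4 = 1,039,936,000 bytes.
Track D: 192,000 × 16,249 × 1 × 1 = 3,119,808,000 bytes.
Total = 38,555,627,200 bytes = 35.91 GiB.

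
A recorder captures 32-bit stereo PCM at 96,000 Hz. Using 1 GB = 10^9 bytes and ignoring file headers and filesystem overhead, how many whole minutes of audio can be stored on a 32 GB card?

694 minutes

Uncompressed byte rate = 96,000 × 4 × 2 = 768,000 bytes/s.
Capacity = 32 × 1,000,000,000 = 32,000,000,000 bytes.
32,000,000,000 / 768,000 ≈ 41666.67 s → 694 minutes.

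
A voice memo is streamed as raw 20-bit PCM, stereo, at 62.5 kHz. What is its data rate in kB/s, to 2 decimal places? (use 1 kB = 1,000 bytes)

Bit rate = 62,500 × 20 × 2 = 2,500,000 bits/s.
2,500,000 / 8 = 312,500 B/s = 312.50 kB/s.

312.50 kB/s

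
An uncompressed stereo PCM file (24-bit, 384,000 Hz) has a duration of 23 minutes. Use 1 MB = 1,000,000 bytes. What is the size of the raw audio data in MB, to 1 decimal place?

Duration = 23 minutes = 1,380 s.
Bytes = 384,000 samples/s × 1,380 s × 3 bytes/sample × 2 ch = 3,179,520,000 bytes.
3,179,520,000 / 1,000,000 = 3179.5 MB.

3179.5 MB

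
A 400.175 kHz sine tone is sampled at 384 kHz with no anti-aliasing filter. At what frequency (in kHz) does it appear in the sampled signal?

Nyquist = 384,000/2 = 192,000 Hz; 400,175 Hz exceeds it.
Alias = |400,175 − 1×384,000| = |400,175 − 384,000| = 16,175 Hz = 16.175 kHz.

16.175 kHz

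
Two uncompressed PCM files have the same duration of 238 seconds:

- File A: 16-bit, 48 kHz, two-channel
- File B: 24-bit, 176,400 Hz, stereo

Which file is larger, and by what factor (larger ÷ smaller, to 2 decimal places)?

File B, by a factor of 5.51

File A: 48,000 × 2 × 2 = 192,000 bytes/s.
File B: 176,400 × 3 × 2 = 1,058,400 bytes/s.
File B is larger; ratio = 251,899,200 / 45,696,000 = 5.51.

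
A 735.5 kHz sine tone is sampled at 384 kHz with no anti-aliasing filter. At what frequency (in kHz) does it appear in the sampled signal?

32.5 kHz

Nyquist = 384,000/2 = 192,000 Hz; 735,500 Hz exceeds it.
Alias = |735,500 − 2×384,000| = |735,500 − 768,000| = 32,500 Hz = 32.5 kHz.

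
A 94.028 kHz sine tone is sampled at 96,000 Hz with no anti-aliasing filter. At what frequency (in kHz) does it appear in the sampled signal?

Nyquist = 96,000/2 = 48,000 Hz; 94,028 Hz exceeds it.
Alias = |94,028 − 1×96,000| = |94,028 − 96,000| = 1,972 Hz = 1.972 kHz.

1.972 kHz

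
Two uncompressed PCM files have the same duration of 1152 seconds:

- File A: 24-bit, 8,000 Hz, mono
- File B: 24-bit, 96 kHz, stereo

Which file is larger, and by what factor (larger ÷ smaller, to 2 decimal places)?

File B, by a factor of 24.00

File A: 8,000 × 3 × 1 = 24,000 bytes/s.
File B: 96,000 × 3 × 2 = 576,000 bytes/s.
File B is larger; ratio = 663,552,000 / 27,648,000 = 24.00.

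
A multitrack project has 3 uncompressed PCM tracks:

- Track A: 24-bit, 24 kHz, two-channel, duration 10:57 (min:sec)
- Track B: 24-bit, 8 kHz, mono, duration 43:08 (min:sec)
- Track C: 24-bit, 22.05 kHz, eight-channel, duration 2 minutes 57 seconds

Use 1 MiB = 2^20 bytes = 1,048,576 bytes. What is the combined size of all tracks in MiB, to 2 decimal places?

238.79 MiB

Track A: 10:57 (min:sec) = 657 s; 24,000 × 657 × 3 × 2 = 94,608,000 bytes.
Track B: 43:08 (min:sec) = 2,588 s; 8,000 × 2,588 × 3 × 1 = 62,112,000 bytes.
Track C: 2 minutes 57 seconds = 177 s; 22,050 × 177 × 3 × 8 = 93,668,400 bytes.
Total = 250,388,400 bytes = 238.79 MiB.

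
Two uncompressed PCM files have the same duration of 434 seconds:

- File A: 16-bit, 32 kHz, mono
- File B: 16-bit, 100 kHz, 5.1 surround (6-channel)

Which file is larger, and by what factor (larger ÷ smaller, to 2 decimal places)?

File A: 32,000 × 2 × 1 = 64,000 bytes/s.
File B: 100,000 × 2 × 6 = 1,200,000 bytes/s.
File B is larger; ratio = 520,800,000 / 27,776,000 = 18.75.

File B, by a factor of 18.75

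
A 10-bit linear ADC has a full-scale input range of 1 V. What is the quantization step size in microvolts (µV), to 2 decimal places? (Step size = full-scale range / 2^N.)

1 V / 2^10 = 1 / 1,024 V = 976.56 µV.

976.56 µV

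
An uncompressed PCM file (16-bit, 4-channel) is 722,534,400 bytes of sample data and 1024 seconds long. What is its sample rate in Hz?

Bytes = sample_rate × seconds × bytes_per_sample × channels.
sample_rate = 722,534,400 / (1,024 × 2 × 4) = 722,534,400 / 8,192 = 88,200 Hz.

88,200 Hz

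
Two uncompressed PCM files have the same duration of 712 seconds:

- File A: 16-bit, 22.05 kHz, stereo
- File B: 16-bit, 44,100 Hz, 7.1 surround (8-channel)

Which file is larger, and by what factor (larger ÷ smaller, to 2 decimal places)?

File A: 22,050 × 2 × 2 = 88,200 bytes/s.
File B: 44,100 × 2 × 8 = 705,600 bytes/s.
File B is larger; ratio = 502,387,200 / 62,798,400 = 8.00.

File B, by a factor of 8.00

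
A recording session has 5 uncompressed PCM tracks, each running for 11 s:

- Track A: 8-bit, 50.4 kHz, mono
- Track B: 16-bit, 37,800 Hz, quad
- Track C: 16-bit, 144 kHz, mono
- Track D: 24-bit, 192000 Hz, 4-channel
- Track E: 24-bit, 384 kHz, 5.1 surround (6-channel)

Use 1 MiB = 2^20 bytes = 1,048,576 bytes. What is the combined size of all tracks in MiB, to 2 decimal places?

103.40 MiB

Track A: 50,400 × 11 × 1 × 1 = 554,400 bytes.
Track B: 37,800 × 11 × 2 × 4 = 3,326,400 bytes.
Track C: 144,000 × 11 × 2 × 1 = 3,168,000 bytes.
Track D: 192,000 × 11 × 3 × 4 = 25,344,000 bytes.
Track E: 384,000 × 11 × 3 × 6 = 76,032,000 bytes.
Total = 108,424,800 bytes = 103.40 MiB.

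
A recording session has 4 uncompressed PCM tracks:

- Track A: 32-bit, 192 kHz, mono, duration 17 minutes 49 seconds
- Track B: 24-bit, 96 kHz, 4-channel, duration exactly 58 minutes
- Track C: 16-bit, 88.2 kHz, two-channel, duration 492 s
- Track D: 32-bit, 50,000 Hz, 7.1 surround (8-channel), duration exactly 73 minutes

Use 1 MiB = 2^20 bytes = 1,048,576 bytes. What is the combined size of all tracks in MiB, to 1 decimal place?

11455.1 MiB

Track A: 17 minutes 49 seconds = 1,069 s; 192,000 × 1,069 × 4 × 1 = 820,992,000 bytes.
Track B: exactly 58 minutes = 3,480 s; 96,000 × 3,480 × 3 × 4 = 4,008,960,000 bytes.
Track C: 88,200 × 492 × 2 × 2 = 173,577,600 bytes.
Track D: exactly 73 minutes = 4,380 s; 50,000 × 4,380 × 4 × 8 = 7,008,000,000 bytes.
Total = 12,011,529,600 bytes = 11455.1 MiB.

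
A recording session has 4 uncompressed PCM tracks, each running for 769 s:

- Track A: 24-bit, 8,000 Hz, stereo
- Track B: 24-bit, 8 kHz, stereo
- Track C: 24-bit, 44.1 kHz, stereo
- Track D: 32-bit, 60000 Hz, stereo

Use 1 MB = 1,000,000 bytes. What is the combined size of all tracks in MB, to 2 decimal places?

646.42 MB

Track A: 8,000 × 769 × 3 × 2 = 36,912,000 bytes.
Track B: 8,000 × 769 × 3 × 2 = 36,912,000 bytes.
Track C: 44,100 × 769 × 3 × 2 = 203,477,400 bytes.
Track D: 60,000 × 769 × 4 × 2 = 369,120,000 bytes.
Total = 646,421,400 bytes = 646.42 MB.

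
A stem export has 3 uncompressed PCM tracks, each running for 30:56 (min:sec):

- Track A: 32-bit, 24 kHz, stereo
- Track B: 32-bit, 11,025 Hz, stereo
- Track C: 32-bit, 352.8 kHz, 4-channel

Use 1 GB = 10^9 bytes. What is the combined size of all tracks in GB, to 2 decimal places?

30:56 (min:sec) = 1,856 s.
Track A: 24,000 × 1,856 × 4 × 2 = 356,352,000 bytes.
Track B: 11,025 × 1,856 × 4 × 2 = 163,699,200 bytes.
Track C: 352,800 × 1,856 × 4 × 4 = 10,476,748,800 bytes.
Total = 10,996,800,000 bytes = 11.00 GB.

11.00 GB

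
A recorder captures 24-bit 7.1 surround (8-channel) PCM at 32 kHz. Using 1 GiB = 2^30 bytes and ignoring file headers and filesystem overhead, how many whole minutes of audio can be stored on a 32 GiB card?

Uncompressed byte rate = 32,000 × 3 × 8 = 768,000 bytes/s.
Capacity = 32 × 1,073,741,824 = 34,359,738,368 bytes.
34,359,738,368 / 768,000 ≈ 44739.24 s → 745 minutes.

745 minutes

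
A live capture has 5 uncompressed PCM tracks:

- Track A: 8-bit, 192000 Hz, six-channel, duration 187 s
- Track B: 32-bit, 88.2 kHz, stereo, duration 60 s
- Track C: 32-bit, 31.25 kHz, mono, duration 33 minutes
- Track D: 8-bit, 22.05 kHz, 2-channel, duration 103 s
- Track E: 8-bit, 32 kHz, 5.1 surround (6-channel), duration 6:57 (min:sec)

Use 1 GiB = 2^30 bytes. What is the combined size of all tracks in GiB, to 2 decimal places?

Track A: 192,000 × 187 × 1 × 6 = 215,424,000 bytes.
Track B: 88,200 × 60 × 4 × 2 = 42,336,000 bytes.
Track C: 33 minutes = 1,980 s; 31,250 × 1,980 × 4 × 1 = 247,500,000 bytes.
Track D: 22,050 × 103 × 1 × 2 = 4,542,300 bytes.
Track E: 6:57 (min:sec) = 417 s; 32,000 × 417 × 1 × 6 = 80,064,000 bytes.
Total = 589,866,300 bytes = 0.55 GiB.

0.55 GiB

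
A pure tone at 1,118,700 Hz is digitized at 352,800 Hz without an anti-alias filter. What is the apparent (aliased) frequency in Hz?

60,300 Hz

Nyquist = 352,800/2 = 176,400 Hz; 1,118,700 Hz exceeds it.
Alias = |1,118,700 − 3×352,800| = |1,118,700 − 1,058,400| = 60,300 Hz.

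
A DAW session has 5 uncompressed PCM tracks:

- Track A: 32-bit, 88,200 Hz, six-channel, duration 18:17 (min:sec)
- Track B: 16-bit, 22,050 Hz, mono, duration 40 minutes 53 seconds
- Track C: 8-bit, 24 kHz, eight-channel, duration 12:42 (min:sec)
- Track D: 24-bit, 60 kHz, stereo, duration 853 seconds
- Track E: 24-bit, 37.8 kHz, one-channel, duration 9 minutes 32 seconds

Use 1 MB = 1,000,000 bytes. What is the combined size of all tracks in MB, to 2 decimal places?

2948.56 MB

Track A: 18:17 (min:sec) = 1,097 s; 88,200 × 1,097 × 4 × 6 = 2,322,129,600 bytes.
Track B: 40 minutes 53 seconds = 2,453 s; 22,050 × 2,453 × 2 × 1 = 108,177,300 bytes.
Track C: 12:42 (min:sec) = 762 s; 24,000 × 762 × 1 × 8 = 146,304,000 bytes.
Track D: 60,000 × 853 × 3 × 2 = 307,080,000 bytes.
Track E: 9 minutes 32 seconds = 572 s; 37,800 × 572 × 3 × 1 = 64,864,800 bytes.
Total = 2,948,555,700 bytes = 2948.56 MB.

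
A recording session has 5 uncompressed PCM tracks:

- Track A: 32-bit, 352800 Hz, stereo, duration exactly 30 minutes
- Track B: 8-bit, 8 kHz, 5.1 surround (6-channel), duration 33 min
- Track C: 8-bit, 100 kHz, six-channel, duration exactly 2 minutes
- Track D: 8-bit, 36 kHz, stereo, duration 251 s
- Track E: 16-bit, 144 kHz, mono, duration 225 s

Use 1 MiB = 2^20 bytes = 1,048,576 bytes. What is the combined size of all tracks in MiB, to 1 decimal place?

5083.3 MiB

Track A: exactly 30 minutes = 1,800 s; 352,800 × 1,800 × 4 × 2 = 5,080,320,000 bytes.
Track B: 33 min = 1,980 s; 8,000 × 1,980 × 1 × 6 = 95,040,000 bytes.
Track C: exactly 2 minutes = 120 s; 100,000 × 120 × 1 × 6 = 72,000,000 bytes.
Track D: 36,000 × 251 × 1 × 2 = 18,072,000 bytes.
Track E: 144,000 × 225 × 2 × 1 = 64,800,000 bytes.
Total = 5,330,232,000 bytes = 5083.3 MiB.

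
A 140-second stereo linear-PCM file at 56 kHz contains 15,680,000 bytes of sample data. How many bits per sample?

Bytes per sample = 15,680,000 / (56,000 × 140 × 2) = 15,680,000 / 15,680,000 = 1.
Bit depth = 1 × 8 = 8 bits.

8 bits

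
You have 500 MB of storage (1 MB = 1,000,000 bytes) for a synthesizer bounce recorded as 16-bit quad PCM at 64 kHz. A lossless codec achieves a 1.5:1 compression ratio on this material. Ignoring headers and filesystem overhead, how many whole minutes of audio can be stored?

24 minutes

Uncompressed byte rate = 64,000 × 2 × 4 = 512,000 bytes/s.
After 1.5:1 compression, effective rate ≈ 341333.33 bytes/s.
Capacity = 500 × 1,000,000 = 500,000,000 bytes.
500,000,000 / effective rate ≈ 1464.84 s → 24 minutes.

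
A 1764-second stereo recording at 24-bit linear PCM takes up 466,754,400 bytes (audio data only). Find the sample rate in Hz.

44,100 Hz

Bytes = sample_rate × seconds × bytes_per_sample × channels.
sample_rate = 466,754,400 / (1,764 × 3 × 2) = 466,754,400 / 10,584 = 44,100 Hz.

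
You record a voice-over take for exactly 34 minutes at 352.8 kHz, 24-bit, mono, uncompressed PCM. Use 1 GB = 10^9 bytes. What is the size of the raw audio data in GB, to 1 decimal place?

Duration = exactly 34 minutes = 2,040 s.
Bytes = 352,800 samples/s × 2,040 s × 3 bytes/sample × 1 ch = 2,159,136,000 bytes.
2,159,136,000 / 1,000,000,000 = 2.2 GB.

2.2 GB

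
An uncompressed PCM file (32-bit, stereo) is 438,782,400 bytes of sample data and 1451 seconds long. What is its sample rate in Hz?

37,800 Hz

Bytes = sample_rate × seconds × bytes_per_sample × channels.
sample_rate = 438,782,400 / (1,451 × 4 × 2) = 438,782,400 / 11,608 = 37,800 Hz.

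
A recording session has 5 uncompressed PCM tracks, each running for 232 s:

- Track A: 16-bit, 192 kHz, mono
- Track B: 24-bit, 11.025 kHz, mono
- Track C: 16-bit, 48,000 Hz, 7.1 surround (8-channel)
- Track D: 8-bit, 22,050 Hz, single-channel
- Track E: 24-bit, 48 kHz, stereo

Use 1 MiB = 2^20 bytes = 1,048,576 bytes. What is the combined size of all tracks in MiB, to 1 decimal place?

330.8 MiB

Track A: 192,000 × 232 × 2 × 1 = 89,088,000 bytes.
Track B: 11,025 × 232 × 3 × 1 = 7,673,400 bytes.
Track C: 48,000 × 232 × 2 × 8 = 178,176,000 bytes.
Track D: 22,050 × 232 × 1 × 1 = 5,115,600 bytes.
Track E: 48,000 × 232 × 3 × 2 = 66,816,000 bytes.
Total = 346,869,000 bytes = 330.8 MiB.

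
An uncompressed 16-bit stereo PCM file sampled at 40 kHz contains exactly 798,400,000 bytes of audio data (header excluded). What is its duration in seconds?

Byte rate = 40,000 × 2 × 2 = 160,000 bytes/s.
Duration = 798,400,000 / 160,000 = 4,990 s.

4,990 seconds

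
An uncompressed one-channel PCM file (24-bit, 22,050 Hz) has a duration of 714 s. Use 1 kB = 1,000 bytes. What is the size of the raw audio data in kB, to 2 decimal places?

Bytes = 22,050 samples/s × 714 s × 3 bytes/sample × 1 ch = 47,231,100 bytes.
47,231,100 / 1,000 = 47231.10 kB.

47231.10 kB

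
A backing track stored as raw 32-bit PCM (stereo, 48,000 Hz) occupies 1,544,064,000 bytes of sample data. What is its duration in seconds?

Byte rate = 48,000 × 4 × 2 = 384,000 bytes/s.
Duration = 1,544,064,000 / 384,000 = 4,021 s.

4,021 seconds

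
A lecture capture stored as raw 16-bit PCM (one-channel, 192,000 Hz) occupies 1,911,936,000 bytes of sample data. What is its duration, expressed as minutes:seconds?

82:59

Byte rate = 192,000 × 2 × 1 = 384,000 bytes/s.
Duration = 1,911,936,000 / 384,000 = 4,979 s.
4,979 s = 82:59.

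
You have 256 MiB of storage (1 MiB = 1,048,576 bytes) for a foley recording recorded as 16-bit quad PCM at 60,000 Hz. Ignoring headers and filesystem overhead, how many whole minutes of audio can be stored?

9 minutes

Uncompressed byte rate = 60,000 × 2 × 4 = 480,000 bytes/s.
Capacity = 256 × 1,048,576 = 268,435,456 bytes.
268,435,456 / 480,000 ≈ 559.24 s → 9 minutes.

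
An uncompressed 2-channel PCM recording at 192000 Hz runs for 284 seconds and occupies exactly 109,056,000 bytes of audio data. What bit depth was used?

8 bits

Bytes per sample = 109,056,000 / (192,000 × 284 × 2) = 109,056,000 / 109,056,000 = 1.
Bit depth = 1 × 8 = 8 bits.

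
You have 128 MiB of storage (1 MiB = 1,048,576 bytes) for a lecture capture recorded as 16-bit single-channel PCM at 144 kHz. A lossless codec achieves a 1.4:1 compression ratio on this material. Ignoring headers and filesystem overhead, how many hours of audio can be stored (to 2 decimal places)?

Uncompressed byte rate = 144,000 × 2 × 1 = 288,000 bytes/s.
After 1.4:1 compression, effective rate ≈ 205714.29 bytes/s.
Capacity = 128 × 1,048,576 = 134,217,728 bytes.
134,217,728 / effective rate ≈ 652.45 s → 0.18 hours.

0.18 hours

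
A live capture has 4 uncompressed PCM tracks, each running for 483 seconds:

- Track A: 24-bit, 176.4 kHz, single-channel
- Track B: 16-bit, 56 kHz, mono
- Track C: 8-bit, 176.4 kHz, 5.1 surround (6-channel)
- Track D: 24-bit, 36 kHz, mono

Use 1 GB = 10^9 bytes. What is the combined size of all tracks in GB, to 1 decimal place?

Track A: 176,400 × 483 × 3 × 1 = 255,603,600 bytes.
Track B: 56,000 × 483 × 2 × 1 = 54,096,000 bytes.
Track C: 176,400 × 483 × 1 × 6 = 511,207,200 bytes.
Track D: 36,000 × 483 × 3 × 1 = 52,164,000 bytes.
Total = 873,070,800 bytes = 0.9 GB.

0.9 GB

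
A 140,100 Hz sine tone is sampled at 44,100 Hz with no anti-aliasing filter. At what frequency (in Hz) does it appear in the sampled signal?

Nyquist = 44,100/2 = 22,050 Hz; 140,100 Hz exceeds it.
Alias = |140,100 − 3×44,100| = |140,100 − 132,300| = 7,800 Hz.

7,800 Hz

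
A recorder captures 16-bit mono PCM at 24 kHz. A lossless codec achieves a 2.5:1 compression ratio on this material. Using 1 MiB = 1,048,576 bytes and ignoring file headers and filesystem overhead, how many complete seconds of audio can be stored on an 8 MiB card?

436 seconds

Uncompressed byte rate = 24,000 × 2 × 1 = 48,000 bytes/s.
After 2.5:1 compression, effective rate ≈ 19200 bytes/s.
Capacity = 8 × 1,048,576 = 8,388,608 bytes.
8,388,608 / effective rate ≈ 436.91 s → 436 seconds.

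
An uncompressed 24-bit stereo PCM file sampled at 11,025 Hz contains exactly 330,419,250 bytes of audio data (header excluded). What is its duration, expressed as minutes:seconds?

83:15

Byte rate = 11,025 × 3 × 2 = 66,150 bytes/s.
Duration = 330,419,250 / 66,150 = 4,995 s.
4,995 s = 83:15.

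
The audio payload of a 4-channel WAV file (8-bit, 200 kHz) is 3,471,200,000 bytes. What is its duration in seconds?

Byte rate = 200,000 × 1 × 4 = 800,000 bytes/s.
Duration = 3,471,200,000 / 800,000 = 4,339 s.

4,339 seconds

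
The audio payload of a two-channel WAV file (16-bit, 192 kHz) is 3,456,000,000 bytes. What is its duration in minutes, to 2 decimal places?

75.00 minutes

Byte rate = 192,000 × 2 × 2 = 768,000 bytes/s.
Duration = 3,456,000,000 / 768,000 = 4,500 s.
4,500 s / 60 = 75.00 minutes.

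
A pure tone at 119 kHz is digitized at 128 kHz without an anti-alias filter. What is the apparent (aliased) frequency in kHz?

9 kHz

Nyquist = 128,000/2 = 64,000 Hz; 119,000 Hz exceeds it.
Alias = |119,000 − 1×128,000| = |119,000 − 128,000| = 9,000 Hz = 9 kHz.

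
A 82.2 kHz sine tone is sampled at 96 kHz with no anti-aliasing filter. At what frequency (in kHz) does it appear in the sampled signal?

13.8 kHz

Nyquist = 96,000/2 = 48,000 Hz; 82,200 Hz exceeds it.
Alias = |82,200 − 1×96,000| = |82,200 − 96,000| = 13,800 Hz = 13.8 kHz.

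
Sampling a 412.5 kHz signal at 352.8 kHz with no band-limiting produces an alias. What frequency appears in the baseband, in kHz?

Nyquist = 352,800/2 = 176,400 Hz; 412,500 Hz exceeds it.
Alias = |412,500 − 1×352,800| = |412,500 − 352,800| = 59,700 Hz = 59.7 kHz.

59.7 kHz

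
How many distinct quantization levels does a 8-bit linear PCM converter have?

256 levels

2^8 = 256.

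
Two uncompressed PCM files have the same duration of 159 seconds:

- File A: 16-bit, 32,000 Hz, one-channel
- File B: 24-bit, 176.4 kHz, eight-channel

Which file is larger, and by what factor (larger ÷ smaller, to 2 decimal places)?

File B, by a factor of 66.15

File A: 32,000 × 2 × 1 = 64,000 bytes/s.
File B: 176,400 × 3 × 8 = 4,233,600 bytes/s.
File B is larger; ratio = 673,142,400 / 10,176,000 = 66.15.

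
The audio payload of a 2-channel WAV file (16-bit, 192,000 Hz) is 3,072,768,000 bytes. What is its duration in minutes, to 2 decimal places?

Byte rate = 192,000 × 2 × 2 = 768,000 bytes/s.
Duration = 3,072,768,000 / 768,000 = 4,001 s.
4,001 s / 60 = 66.68 minutes.

66.68 minutes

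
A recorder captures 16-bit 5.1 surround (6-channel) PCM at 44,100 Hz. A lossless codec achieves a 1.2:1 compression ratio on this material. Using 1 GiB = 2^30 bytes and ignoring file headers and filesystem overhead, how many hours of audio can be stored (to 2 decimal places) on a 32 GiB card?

Uncompressed byte rate = 44,100 × 2 × 6 = 529,200 bytes/s.
After 1.2:1 compression, effective rate ≈ 441000 bytes/s.
Capacity = 32 × 1,073,741,824 = 34,359,738,368 bytes.
34,359,738,368 / effective rate ≈ 77913.24 s → 21.64 hours.

21.64 hours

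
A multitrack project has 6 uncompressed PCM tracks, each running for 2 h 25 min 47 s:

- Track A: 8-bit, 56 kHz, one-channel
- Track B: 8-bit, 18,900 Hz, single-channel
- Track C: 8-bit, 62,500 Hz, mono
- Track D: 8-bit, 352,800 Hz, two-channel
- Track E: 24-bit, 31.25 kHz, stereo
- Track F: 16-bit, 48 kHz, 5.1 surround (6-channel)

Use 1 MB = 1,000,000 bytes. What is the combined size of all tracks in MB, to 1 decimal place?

14052.1 MB

2 h 25 min 47 s = 8,747 s.
Track A: 56,000 × 8,747 × 1 × 1 = 489,832,000 bytes.
Track B: 18,900 × 8,747 × 1 × 1 = 165,318,300 bytes.
Track C: 62,500 × 8,747 × 1 × 1 = 546,687,500 bytes.
Track D: 352,800 × 8,747 × 1 × 2 = 6,171,883,200 bytes.
Track E: 31,250 × 8,747 × 3 × 2 = 1,640,062,500 bytes.
Track F: 48,000 × 8,747 × 2 × 6 = 5,038,272,000 bytes.
Total = 14,052,055,500 bytes = 14052.1 MB.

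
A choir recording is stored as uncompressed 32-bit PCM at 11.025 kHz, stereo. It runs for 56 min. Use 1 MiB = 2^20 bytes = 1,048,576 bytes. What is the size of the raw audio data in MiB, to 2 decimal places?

Duration = 56 min = 3,360 s.
Bytes = 11,025 samples/s × 3,360 s × 4 bytes/sample × 2 ch = 296,352,000 bytes.
296,352,000 / 1,048,576 = 282.62 MiB.

282.62 MiB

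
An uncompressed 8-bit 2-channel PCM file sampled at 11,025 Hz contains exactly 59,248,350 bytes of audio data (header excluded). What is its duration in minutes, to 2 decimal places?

Byte rate = 11,025 × 1 × 2 = 22,050 bytes/s.
Duration = 59,248,350 / 22,050 = 2,687 s.
2,687 s / 60 = 44.78 minutes.

44.78 minutes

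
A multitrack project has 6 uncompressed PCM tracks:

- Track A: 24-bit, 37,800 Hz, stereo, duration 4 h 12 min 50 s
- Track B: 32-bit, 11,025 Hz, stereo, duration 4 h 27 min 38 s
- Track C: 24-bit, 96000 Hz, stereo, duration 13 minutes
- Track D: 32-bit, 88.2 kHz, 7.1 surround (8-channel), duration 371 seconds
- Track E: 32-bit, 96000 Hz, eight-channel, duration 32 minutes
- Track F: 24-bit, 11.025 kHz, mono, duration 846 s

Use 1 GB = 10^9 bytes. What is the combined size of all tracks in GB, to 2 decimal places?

Track A: 4 h 12 min 50 s = 15,170 s; 37,800 × 15,170 × 3 × 2 = 3,440,556,000 bytes.
Track B: 4 h 27 min 38 s = 16,058 s; 11,025 × 16,058 × 4 × 2 = 1,416,315,600 bytes.
Track C: 13 minutes = 780 s; 96,000 × 780 × 3 × 2 = 449,280,000 bytes.
Track D: 88,200 × 371 × 4 × 8 = 1,047,110,400 bytes.
Track E: 32 minutes = 1,920 s; 96,000 × 1,920 × 4 × 8 = 5,898,240,000 bytes.
Track F: 11,025 × 846 × 3 × 1 = 27,981,450 bytes.
Total = 12,279,483,450 bytes = 12.28 GB.

12.28 GB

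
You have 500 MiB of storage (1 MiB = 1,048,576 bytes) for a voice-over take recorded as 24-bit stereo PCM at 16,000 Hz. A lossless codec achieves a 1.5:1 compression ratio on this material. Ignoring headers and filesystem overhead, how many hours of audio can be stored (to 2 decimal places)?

2.28 hours

Uncompressed byte rate = 16,000 × 3 × 2 = 96,000 bytes/s.
After 1.5:1 compression, effective rate ≈ 64000 bytes/s.
Capacity = 500 × 1,048,576 = 524,288,000 bytes.
524,288,000 / effective rate ≈ 8192 s → 2.28 hours.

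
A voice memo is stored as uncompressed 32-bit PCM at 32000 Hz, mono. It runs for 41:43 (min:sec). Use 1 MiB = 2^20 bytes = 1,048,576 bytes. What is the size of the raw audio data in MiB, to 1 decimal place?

Duration = 41:43 (min:sec) = 2,503 s.
Bytes = 32,000 samples/s × 2,503 s × 4 bytes/sample × 1 ch = 320,384,000 bytes.
320,384,000 / 1,048,576 = 305.5 MiB.

305.5 MiB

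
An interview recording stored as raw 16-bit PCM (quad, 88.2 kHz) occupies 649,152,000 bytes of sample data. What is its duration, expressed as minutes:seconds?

Byte rate = 88,200 × 2 × 4 = 705,600 bytes/s.
Duration = 649,152,000 / 705,600 = 920 s.
920 s = 15:20.

15:20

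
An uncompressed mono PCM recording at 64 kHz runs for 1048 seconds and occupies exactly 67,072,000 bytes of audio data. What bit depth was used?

8 bits

Bytes per sample = 67,072,000 / (64,000 × 1,048 × 1) = 67,072,000 / 67,072,000 = 1.
Bit depth = 1 × 8 = 8 bits.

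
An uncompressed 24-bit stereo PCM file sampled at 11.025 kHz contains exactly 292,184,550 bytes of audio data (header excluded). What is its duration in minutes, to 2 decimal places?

73.62 minutes

Byte rate = 11,025 × 3 × 2 = 66,150 bytes/s.
Duration = 292,184,550 / 66,150 = 4,417 s.
4,417 s / 60 = 73.62 minutes.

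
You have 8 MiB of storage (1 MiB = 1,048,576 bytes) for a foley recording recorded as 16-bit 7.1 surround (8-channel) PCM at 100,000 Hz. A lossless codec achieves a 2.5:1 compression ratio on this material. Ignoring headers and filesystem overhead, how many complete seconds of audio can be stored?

Uncompressed byte rate = 100,000 × 2 × 8 = 1,600,000 bytes/s.
After 2.5:1 compression, effective rate ≈ 640000 bytes/s.
Capacity = 8 × 1,048,576 = 8,388,608 bytes.
8,388,608 / effective rate ≈ 13.11 s → 13 seconds.

13 seconds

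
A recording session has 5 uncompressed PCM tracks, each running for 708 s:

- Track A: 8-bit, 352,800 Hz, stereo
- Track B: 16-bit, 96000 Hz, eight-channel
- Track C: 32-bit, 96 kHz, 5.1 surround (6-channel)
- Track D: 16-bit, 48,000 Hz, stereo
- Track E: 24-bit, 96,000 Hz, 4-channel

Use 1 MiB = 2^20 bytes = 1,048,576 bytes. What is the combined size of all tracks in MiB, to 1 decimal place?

Track A: 352,800 × 708 × 1 × 2 = 499,564,800 bytes.
Track B: 96,000 × 708 × 2 × 8 = 1,087,488,000 bytes.
Track C: 96,000 × 708 × 4 × 6 = 1,631,232,000 bytes.
Track D: 48,000 × 708 × 2 × 2 = 135,936,000 bytes.
Track E: 96,000 × 708 × 3 × 4 = 815,616,000 bytes.
Total = 4,169,836,800 bytes = 3976.7 MiB.

3976.7 MiB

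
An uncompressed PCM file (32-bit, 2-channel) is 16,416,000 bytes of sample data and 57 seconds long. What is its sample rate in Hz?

Bytes = sample_rate × seconds × bytes_per_sample × channels.
sample_rate = 16,416,000 / (57 × 4 × 2) = 16,416,000 / 456 = 36,000 Hz.

36,000 Hz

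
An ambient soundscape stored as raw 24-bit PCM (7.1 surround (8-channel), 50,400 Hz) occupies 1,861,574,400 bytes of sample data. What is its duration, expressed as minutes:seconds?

25:39

Byte rate = 50,400 × 3 × 8 = 1,209,600 bytes/s.
Duration = 1,861,574,400 / 1,209,600 = 1,539 s.
1,539 s = 25:39.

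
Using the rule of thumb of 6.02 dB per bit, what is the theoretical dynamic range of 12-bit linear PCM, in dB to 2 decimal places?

12 × 6.02 = 72.24 dB.

72.24 dB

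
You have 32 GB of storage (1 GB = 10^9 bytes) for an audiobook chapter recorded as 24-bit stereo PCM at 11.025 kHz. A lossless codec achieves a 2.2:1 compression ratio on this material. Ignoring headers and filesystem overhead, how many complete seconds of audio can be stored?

1,064,247 seconds

Uncompressed byte rate = 11,025 × 3 × 2 = 66,150 bytes/s.
After 2.2:1 compression, effective rate ≈ 30068.18 bytes/s.
Capacity = 32 × 1,000,000,000 = 32,000,000,000 bytes.
32,000,000,000 / effective rate ≈ 1064247.92 s → 1,064,247 seconds.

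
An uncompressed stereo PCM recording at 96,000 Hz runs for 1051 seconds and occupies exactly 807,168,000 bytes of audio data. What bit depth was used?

Bytes per sample = 807,168,000 / (96,000 × 1,051 × 2) = 807,168,000 / 201,792,000 = 4.
Bit depth = 4 × 8 = 32 bits.

32 bits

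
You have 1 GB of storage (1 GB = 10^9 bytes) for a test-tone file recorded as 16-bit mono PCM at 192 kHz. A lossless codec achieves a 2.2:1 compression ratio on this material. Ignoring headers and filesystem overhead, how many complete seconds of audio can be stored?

Uncompressed byte rate = 192,000 × 2 × 1 = 384,000 bytes/s.
After 2.2:1 compression, effective rate ≈ 174545.45 bytes/s.
Capacity = 1 × 1,000,000,000 = 1,000,000,000 bytes.
1,000,000,000 / effective rate ≈ 5729.17 s → 5,729 seconds.

5,729 seconds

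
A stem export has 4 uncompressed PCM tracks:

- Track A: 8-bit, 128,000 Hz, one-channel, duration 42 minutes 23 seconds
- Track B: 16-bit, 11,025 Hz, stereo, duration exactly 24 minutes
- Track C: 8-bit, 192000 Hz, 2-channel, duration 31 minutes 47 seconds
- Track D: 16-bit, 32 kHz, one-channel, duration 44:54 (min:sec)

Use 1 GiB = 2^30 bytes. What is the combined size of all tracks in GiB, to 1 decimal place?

Track A: 42 minutes 23 seconds = 2,543 s; 128,000 × 2,543 × 1 × 1 = 325,504,000 bytes.
Track B: exactly 24 minutes = 1,440 s; 11,025 × 1,440 × 2 × 2 = 63,504,000 bytes.
Track C: 31 minutes 47 seconds = 1,907 s; 192,000 × 1,907 × 1 × 2 = 732,288,000 bytes.
Track D: 44:54 (min:sec) = 2,694 s; 32,000 × 2,694 × 2 × 1 = 172,416,000 bytes.
Total = 1,293,712,000 bytes = 1.2 GiB.

1.2 GiB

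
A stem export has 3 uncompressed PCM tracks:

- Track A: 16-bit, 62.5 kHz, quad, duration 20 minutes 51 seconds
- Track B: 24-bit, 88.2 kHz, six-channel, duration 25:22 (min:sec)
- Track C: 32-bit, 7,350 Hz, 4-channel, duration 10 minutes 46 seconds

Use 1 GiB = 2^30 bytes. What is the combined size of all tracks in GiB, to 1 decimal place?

Track A: 20 minutes 51 seconds = 1,251 s; 62,500 × 1,251 × 2 × 4 = 625,500,000 bytes.
Track B: 25:22 (min:sec) = 1,522 s; 88,200 × 1,522 × 3 × 6 = 2,416,327,200 bytes.
Track C: 10 minutes 46 seconds = 646 s; 7,350 × 646 × 4 × 4 = 75,969,600 bytes.
Total = 3,117,796,800 bytes = 2.9 GiB.

2.9 GiB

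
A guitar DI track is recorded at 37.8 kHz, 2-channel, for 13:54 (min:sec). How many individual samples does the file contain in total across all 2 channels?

13:54 (min:sec) = 834 s.
37,800 × 834 s × 2 ch = 63,050,400 samples.

63,050,400 samples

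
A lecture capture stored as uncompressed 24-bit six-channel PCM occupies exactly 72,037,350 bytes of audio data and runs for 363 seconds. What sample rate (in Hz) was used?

11,025 Hz

Bytes = sample_rate × seconds × bytes_per_sample × channels.
sample_rate = 72,037,350 / (363 × 3 × 6) = 72,037,350 / 6,534 = 11,025 Hz.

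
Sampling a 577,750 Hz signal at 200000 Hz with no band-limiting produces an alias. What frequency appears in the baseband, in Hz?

Nyquist = 200,000/2 = 100,000 Hz; 577,750 Hz exceeds it.
Alias = |577,750 − 3×200,000| = |577,750 − 600,000| = 22,250 Hz.

22,250 Hz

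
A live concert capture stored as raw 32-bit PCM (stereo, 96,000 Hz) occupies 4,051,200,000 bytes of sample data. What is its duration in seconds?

5,275 seconds

Byte rate = 96,000 × 4 × 2 = 768,000 bytes/s.
Duration = 4,051,200,000 / 768,000 = 5,275 s.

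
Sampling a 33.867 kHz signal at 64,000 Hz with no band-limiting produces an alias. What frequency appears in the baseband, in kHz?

Nyquist = 64,000/2 = 32,000 Hz; 33,867 Hz exceeds it.
Alias = |33,867 − 1×64,000| = |33,867 − 64,000| = 30,133 Hz = 30.133 kHz.

30.133 kHz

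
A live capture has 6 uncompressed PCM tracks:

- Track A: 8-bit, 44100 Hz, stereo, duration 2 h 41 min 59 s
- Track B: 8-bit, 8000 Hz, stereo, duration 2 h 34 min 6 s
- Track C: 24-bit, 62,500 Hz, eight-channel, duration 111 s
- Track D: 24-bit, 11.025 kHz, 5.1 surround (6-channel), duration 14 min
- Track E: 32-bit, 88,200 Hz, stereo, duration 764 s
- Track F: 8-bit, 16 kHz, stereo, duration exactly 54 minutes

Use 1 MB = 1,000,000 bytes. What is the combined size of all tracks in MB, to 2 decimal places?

Track A: 2 h 41 min 59 s = 9,719 s; 44,100 × 9,719 × 1 × 2 = 857,215,800 bytes.
Track B: 2 h 34 min 6 s = 9,246 s; 8,000 × 9,246 × 1 × 2 = 147,936,000 bytes.
Track C: 62,500 × 111 × 3 × 8 = 166,500,000 bytes.
Track D: 14 min = 840 s; 11,025 × 840 × 3 × 6 = 166,698,000 bytes.
Track E: 88,200 × 764 × 4 × 2 = 539,078,400 bytes.
Track F: exactly 54 minutes = 3,240 s; 16,000 × 3,240 × 1 × 2 = 103,680,000 bytes.
Total = 1,981,108,200 bytes = 1981.11 MB.

1981.11 MB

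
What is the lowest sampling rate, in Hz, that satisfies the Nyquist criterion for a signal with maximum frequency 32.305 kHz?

Minimum sample rate = 2 × 32,305 Hz = 64,610 Hz.

64,610 Hz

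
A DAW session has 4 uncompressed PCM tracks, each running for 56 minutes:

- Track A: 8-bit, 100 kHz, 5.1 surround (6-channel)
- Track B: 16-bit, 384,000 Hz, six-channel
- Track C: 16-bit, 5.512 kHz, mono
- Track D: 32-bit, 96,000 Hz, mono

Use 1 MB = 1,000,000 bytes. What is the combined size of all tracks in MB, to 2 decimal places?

18826.16 MB

56 minutes = 3,360 s.
Track A: 100,000 × 3,360 × 1 × 6 = 2,016,000,000 bytes.
Track B: 384,000 × 3,360 × 2 × 6 = 15,482,880,000 bytes.
Track C: 5,512 × 3,360 × 2 × 1 = 37,040,640 bytes.
Track D: 96,000 × 3,360 × 4 × 1 = 1,290,240,000 bytes.
Total = 18,826,160,640 bytes = 18826.16 MB.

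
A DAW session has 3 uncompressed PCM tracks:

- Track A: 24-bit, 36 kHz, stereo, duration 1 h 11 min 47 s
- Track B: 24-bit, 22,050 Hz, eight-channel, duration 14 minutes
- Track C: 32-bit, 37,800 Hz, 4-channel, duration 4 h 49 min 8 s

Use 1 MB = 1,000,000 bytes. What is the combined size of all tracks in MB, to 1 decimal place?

Track A: 1 h 11 min 47 s = 4,307 s; 36,000 × 4,307 × 3 × 2 = 930,312,000 bytes.
Track B: 14 minutes = 840 s; 22,050 × 840 × 3 × 8 = 444,528,000 bytes.
Track C: 4 h 49 min 8 s = 17,348 s; 37,800 × 17,348 × 4 × 4 = 10,492,070,400 bytes.
Total = 11,866,910,400 bytes = 11866.9 MB.

11866.9 MB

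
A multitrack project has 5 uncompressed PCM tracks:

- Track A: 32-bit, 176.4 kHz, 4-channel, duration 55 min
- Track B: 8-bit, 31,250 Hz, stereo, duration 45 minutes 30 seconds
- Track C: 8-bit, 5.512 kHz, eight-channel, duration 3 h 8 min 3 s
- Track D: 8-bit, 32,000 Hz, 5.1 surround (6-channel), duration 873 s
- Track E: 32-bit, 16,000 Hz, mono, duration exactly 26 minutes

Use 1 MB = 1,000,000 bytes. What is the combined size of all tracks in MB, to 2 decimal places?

10249.54 MB

Track A: 55 min = 3,300 s; 176,400 × 3,300 × 4 × 4 = 9,313,920,000 bytes.
Track B: 45 minutes 30 seconds = 2,730 s; 31,250 × 2,730 × 1 × 2 = 170,625,000 bytes.
Track C: 3 h 8 min 3 s = 11,283 s; 5,512 × 11,283 × 1 × 8 = 497,535,168 bytes.
Track D: 32,000 × 873 × 1 × 6 = 167,616,000 bytes.
Track E: exactly 26 minutes = 1,560 s; 16,000 × 1,560 × 4 × 1 = 99,840,000 bytes.
Total = 10,249,536,168 bytes = 10249.54 MB.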